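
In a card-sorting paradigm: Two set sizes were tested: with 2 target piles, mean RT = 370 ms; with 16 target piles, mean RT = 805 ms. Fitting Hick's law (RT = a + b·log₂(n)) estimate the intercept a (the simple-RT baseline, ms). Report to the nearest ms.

The slope on a log₂ axis is (805 − 370) / (4 − 1) = 145 ms/bit.
a = RT₁ − b·log₂ n₁ = 370 − 145 × 1 = 225.000 ms.

225 ms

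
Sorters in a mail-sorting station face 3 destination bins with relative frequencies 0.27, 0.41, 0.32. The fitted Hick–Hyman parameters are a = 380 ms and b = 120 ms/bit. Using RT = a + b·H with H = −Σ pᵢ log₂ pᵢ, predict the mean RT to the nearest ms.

568 ms

H = 0.27·log₂(1/0.27) + 0.41·log₂(1/0.41) + 0.32·log₂(1/0.32) = 1.5634 bits.
RT = 380 + 120 × 1.5634 = 567.61 ms.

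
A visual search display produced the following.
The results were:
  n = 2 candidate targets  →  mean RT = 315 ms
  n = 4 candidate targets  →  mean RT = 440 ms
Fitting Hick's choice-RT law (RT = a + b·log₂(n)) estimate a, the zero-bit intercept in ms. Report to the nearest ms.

b = (RT₂ − RT₁)/(log₂ n₂ − log₂ n₁) = (440 − 315)/(2 − 1) = 125 ms/bit.
Intercept: a = 315 − 125·log₂(2) = 190.000 ms.

190 ms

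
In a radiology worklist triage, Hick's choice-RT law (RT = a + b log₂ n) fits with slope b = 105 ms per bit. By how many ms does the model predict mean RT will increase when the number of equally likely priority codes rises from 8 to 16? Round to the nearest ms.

ΔRT = (a + b log₂ n₂) − (a + b log₂ n₁) = b·(log₂ n₂ − log₂ n₁).
log₂(16) − log₂(8) = log₂(16/8) = log₂(2) = 1.
ΔRT = 105 × 1.0000 = 105.000 ms.

105 ms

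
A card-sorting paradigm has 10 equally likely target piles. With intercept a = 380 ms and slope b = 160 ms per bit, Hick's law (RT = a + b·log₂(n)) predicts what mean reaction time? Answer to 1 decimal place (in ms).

log₂(10) = 3.3219 bits, so RT = 380 + 160 × 3.3219 ≈ 911.508 ms.

911.5 ms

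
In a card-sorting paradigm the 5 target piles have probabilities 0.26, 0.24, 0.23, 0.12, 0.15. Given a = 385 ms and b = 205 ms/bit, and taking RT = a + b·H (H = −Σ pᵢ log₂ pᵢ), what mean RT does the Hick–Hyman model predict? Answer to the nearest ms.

Entropy contributions −pᵢ log₂ pᵢ: 0.5053, 0.4941, 0.4877, 0.3671, 0.4105; sum H = 2.2647 bits.
RT = a + bH = 385 + 205·2.2647 = 849.26 ms.

849 ms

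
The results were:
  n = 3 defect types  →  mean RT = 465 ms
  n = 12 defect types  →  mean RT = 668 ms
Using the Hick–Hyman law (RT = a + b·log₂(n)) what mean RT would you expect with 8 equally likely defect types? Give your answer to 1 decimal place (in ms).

RT is linear in log₂ n, so two points fix the line:
  b = (668 − 465) / (log₂ 12 − log₂ 3) = 203 / (3.5850 − 1.5850) = 101.500 ms/bit
  a = 465 − 101.500 × 1.5850 = 304.126 ms
Then RT(8) = 304.126 + 101.500 × log₂ 8 = 304.126 + 101.500 × 3 ≈ 608.626 ms.

608.6 ms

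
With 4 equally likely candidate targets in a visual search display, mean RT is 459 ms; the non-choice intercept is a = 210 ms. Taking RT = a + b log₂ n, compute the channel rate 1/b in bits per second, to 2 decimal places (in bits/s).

8.03 bits/s

b = (459 − 210)/log₂ 4 = 249/2 = 124.500 ms per bit = 0.12450 s/bit; the reciprocal is 8.032 bits/s.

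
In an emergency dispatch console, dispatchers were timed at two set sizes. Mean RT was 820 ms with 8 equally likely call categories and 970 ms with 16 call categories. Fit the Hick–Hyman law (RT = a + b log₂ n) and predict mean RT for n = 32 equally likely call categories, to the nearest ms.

With log₂ n on the abscissa the relation is linear; from the two conditions:
  b = (970 − 820) / (log₂ 16 − log₂ 8) = 150 / (4 − 3) = 150 ms/bit
  a = 820 − 150 × 3 = 370 ms
Then RT(32) = 370 + 150 × log₂ 32 = 370 + 150 × 5 ≈ 1120.000 ms.

1120 ms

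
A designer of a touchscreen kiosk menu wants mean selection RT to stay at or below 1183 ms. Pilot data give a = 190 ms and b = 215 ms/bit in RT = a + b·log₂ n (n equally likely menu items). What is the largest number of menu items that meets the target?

24

Information budget: (1183 − 190)/215 = 4.6186 bits, so n ≤ 2^4.6186 = 24.566 → at most 24.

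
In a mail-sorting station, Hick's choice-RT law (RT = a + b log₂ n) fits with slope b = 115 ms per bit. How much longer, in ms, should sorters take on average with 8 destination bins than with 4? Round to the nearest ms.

115 ms

ΔRT = (a + b log₂ n₂) − (a + b log₂ n₁) = b·(log₂ n₂ − log₂ n₁).
log₂(8) − log₂(4) = log₂(8/4) = log₂(2) = 1.
ΔRT = 115 × 1.0000 = 115.000 ms.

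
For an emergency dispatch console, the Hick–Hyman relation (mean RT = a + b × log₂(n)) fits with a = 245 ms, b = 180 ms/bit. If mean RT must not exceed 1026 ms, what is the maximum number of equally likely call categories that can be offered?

Set 245 + 180·log₂ n ≤ 1026 → log₂ n ≤ (1026 − 245)/180 = 4.3389.
So n ≤ 2^4.3389 = 20.237; the largest integer n is 20.

20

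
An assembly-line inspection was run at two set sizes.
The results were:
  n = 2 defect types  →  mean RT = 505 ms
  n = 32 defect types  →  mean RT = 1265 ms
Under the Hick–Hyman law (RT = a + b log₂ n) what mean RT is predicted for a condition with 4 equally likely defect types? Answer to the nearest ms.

695 ms

With log₂ n on the abscissa the relation is linear; from the two conditions:
  b = (1265 − 505) / (log₂ 32 − log₂ 2) = 760 / (5 − 1) = 190 ms/bit
  a = 505 − 190 × 1 = 315 ms
Then RT(4) = 315 + 190 × log₂ 4 = 315 + 190 × 2 ≈ 695.000 ms.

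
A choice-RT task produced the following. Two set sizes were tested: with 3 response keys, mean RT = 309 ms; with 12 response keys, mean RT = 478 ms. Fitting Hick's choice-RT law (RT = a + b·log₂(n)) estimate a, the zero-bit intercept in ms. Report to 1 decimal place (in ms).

175.1 ms

The slope on a log₂ axis is (478 − 309) / (3.5850 − 1.5850) = 84.500 ms/bit.
a = RT₁ − b·log₂ n₁ = 309 − 84.500 × 1.5850 = 175.071 ms.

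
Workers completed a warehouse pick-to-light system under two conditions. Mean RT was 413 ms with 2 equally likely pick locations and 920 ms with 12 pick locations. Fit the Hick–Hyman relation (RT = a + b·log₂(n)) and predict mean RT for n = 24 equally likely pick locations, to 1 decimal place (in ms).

1116.1 ms

RT is linear in log₂ n, so two points fix the line:
  b = (920 − 413) / (log₂ 12 − log₂ 2) = 507 / (3.5850 − 1) = 196.134 ms/bit
  a = 413 − 196.134 × 1 = 216.866 ms
Then RT(24) = 216.866 + 196.134 × log₂ 24 = 216.866 + 196.134 × 4.5850 ≈ 1116.134 ms.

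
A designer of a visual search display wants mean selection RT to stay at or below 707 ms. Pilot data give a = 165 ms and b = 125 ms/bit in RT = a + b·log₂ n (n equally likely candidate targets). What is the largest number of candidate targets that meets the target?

20

125·log₂ n ≤ 707 − 165 = 542, giving log₂ n ≤ 4.3360 and n ≤ 20.196. The largest whole number is 20.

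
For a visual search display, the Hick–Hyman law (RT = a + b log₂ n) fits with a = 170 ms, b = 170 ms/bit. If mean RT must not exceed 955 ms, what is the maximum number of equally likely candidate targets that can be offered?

24

Information budget: (955 − 170)/170 = 4.6176 bits, so n ≤ 2^4.6176 = 24.550 → at most 24.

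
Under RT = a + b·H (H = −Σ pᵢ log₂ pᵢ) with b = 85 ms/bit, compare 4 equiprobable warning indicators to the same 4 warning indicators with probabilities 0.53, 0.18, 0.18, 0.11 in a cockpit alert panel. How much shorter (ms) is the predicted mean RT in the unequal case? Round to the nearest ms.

The RT saving is b·ΔH. Equiprobable H₀ = log₂(4) = 2.0000 bits; with the given probabilities H = 1.7263 bits.
b·(H₀ − H) = 85 × (2.0000 − 1.7263) = 23.26 ms.

23 ms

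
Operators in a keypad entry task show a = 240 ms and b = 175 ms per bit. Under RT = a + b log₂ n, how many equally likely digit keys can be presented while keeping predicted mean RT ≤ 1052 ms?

Set 240 + 175·log₂ n ≤ 1052 → log₂ n ≤ (1052 − 240)/175 = 4.6400.
So n ≤ 2^4.6400 = 24.933; the largest integer n is 24.

24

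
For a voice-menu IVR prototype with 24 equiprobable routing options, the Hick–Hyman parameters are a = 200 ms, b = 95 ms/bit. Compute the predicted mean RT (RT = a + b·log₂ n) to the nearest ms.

log₂(24) = 4.5850 bits, so RT = 200 + 95 × 4.5850 ≈ 635.571 ms.

636 ms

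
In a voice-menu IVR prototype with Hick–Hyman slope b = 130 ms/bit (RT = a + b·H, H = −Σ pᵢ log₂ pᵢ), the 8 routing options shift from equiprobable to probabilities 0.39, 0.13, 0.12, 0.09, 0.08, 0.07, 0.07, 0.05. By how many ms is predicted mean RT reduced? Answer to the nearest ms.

47 ms

The RT saving is b·ΔH. Equiprobable H₀ = log₂(8) = 3.0000 bits; with the given probabilities H = 2.6369 bits.
b·(H₀ − H) = 130 × (3.0000 − 2.6369) = 47.21 ms.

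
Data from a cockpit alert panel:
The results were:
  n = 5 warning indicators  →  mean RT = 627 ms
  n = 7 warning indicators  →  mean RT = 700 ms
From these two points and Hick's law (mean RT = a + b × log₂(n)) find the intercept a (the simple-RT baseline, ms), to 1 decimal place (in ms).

The slope on a log₂ axis is (700 − 627) / (2.8074 − 2.3219) = 150.383 ms/bit.
Intercept: a = 627 − 150.383·log₂(5) = 277.821 ms.

277.8 ms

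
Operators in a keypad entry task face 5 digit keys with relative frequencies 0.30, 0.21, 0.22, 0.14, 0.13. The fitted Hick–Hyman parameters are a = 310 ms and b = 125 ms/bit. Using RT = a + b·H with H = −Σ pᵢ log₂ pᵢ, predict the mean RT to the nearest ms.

Entropy contributions −pᵢ log₂ pᵢ: 0.5211, 0.4728, 0.4806, 0.3971, 0.3826; sum H = 2.2542 bits.
RT = a + bH = 310 + 125·2.2542 = 591.78 ms.

592 ms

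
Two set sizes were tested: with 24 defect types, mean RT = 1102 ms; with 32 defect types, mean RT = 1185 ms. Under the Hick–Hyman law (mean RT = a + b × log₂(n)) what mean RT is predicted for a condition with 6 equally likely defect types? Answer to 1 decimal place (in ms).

RT is linear in log₂ n, so two points fix the line:
  b = (1185 − 1102) / (log₂ 32 − log₂ 24) = 83 / (5 − 4.5850) = 199.982 ms/bit
  a = 1102 − 199.982 × 4.5850 = 185.090 ms
Then RT(6) = 185.090 + 199.982 × log₂ 6 = 185.090 + 199.982 × 2.5850 ≈ 702.036 ms.

702.0 ms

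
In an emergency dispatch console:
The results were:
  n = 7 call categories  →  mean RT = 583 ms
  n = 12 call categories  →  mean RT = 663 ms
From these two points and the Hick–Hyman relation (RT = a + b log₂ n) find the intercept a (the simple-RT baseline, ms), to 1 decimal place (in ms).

294.2 ms

Slope: b = (663 − 583) / (log₂ 12 − log₂ 7) = 80/0.7776 = 102.880 ms/bit.
a = RT₁ − b·log₂ n₁ = 583 − 102.880 × 2.8074 = 294.180 ms.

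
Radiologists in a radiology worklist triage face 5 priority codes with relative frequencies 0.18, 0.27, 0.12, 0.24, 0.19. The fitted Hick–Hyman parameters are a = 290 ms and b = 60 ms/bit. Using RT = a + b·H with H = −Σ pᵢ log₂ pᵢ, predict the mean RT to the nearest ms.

426 ms

H = 0.18·log₂(1/0.18) + 0.27·log₂(1/0.27) + 0.12·log₂(1/0.12) + 0.24·log₂(1/0.24) + 0.19·log₂(1/0.19) = 2.2718 bits.
RT = 290 + 60 × 2.2718 = 426.31 ms.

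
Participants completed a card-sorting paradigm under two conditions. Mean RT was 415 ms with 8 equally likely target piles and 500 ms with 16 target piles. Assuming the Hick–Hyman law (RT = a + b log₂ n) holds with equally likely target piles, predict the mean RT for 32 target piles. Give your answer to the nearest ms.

Fit slope and intercept:
  b = (500 − 415) / (log₂ 16 − log₂ 8) = 85 / (4 − 3) = 85 ms/bit
  a = 415 − 85 × 3 = 160 ms
Then RT(32) = 160 + 85 × log₂ 32 = 160 + 85 × 5 ≈ 585.000 ms.

585 ms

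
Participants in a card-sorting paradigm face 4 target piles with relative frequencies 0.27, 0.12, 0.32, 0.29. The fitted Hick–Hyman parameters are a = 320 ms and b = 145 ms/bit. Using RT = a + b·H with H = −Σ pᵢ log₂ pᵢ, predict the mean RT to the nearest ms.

H = 0.27·log₂(1/0.27) + 0.12·log₂(1/0.12) + 0.32·log₂(1/0.32) + 0.29·log₂(1/0.29) = 1.9210 bits.
RT = 320 + 145 × 1.9210 = 598.55 ms.

599 ms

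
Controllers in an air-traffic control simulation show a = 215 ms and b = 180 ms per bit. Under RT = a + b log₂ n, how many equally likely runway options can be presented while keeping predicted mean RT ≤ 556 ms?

180·log₂ n ≤ 556 − 215 = 341, giving log₂ n ≤ 1.8944 and n ≤ 3.718. The largest whole number is 3.

3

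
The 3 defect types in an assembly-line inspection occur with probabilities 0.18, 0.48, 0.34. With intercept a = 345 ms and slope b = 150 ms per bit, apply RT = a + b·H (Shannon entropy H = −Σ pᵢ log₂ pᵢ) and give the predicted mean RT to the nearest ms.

567 ms

H = 0.18·log₂(1/0.18) + 0.48·log₂(1/0.48) + 0.34·log₂(1/0.34) = 1.4828 bits.
RT = 345 + 150 × 1.4828 = 567.41 ms.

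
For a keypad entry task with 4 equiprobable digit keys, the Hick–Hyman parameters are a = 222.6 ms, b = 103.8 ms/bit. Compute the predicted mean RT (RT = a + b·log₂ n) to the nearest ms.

log₂(4) = 2 bits, so RT = 222.6 + 103.8 × 2 ≈ 430.200 ms.

430 ms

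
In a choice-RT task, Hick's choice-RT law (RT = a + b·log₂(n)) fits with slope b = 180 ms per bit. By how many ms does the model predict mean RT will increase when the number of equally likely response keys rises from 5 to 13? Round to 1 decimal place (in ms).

ΔRT = (a + b log₂ n₂) − (a + b log₂ n₁) = b·(log₂ n₂ − log₂ n₁).
log₂(13) − log₂(5) = 3.7004 − 2.3219 = 1.3785.
ΔRT = 180 × 1.3785 = 248.132 ms.

248.1 ms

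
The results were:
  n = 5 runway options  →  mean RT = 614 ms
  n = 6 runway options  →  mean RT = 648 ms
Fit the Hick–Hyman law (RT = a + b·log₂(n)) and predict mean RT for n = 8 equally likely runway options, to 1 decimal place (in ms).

Solve the two-equation system in a and b:
  b = (648 − 614) / (log₂ 6 − log₂ 5) = 34 / (2.5850 − 2.3219) = 129.261 ms/bit
  a = 614 − 129.261 × 2.3219 = 313.866 ms
Then RT(8) = 313.866 + 129.261 × log₂ 8 = 313.866 + 129.261 × 3 ≈ 701.648 ms.

701.6 ms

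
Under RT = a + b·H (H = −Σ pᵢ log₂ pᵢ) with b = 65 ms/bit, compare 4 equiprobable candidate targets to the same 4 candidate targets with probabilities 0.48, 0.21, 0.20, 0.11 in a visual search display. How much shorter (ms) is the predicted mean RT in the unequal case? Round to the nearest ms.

13 ms

The RT saving is b·ΔH. Equiprobable H₀ = log₂(4) = 2.0000 bits; with the given probabilities H = 1.7958 bits.
b·(H₀ − H) = 65 × (2.0000 − 1.7958) = 13.28 ms.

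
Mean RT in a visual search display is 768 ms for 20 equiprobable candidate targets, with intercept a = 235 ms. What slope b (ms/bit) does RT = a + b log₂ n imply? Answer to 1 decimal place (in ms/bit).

123.3 ms/bit

b = (768 − 235) / log₂(20) = 533 / 4.3219 = 123.325 ms/bit.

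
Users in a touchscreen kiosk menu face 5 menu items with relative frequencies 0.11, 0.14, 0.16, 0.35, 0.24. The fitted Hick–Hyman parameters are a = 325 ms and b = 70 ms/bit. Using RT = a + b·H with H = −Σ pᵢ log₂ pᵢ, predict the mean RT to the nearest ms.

H = 0.11·log₂(1/0.11) + 0.14·log₂(1/0.14) + 0.16·log₂(1/0.16) + 0.35·log₂(1/0.35) + 0.24·log₂(1/0.24) = 2.1946 bits.
RT = 325 + 70 × 2.1946 = 478.63 ms.

479 ms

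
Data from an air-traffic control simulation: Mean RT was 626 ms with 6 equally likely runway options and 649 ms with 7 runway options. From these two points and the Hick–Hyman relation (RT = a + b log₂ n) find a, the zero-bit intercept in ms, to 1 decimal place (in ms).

358.7 ms

Slope: b = (649 − 626) / (log₂ 7 − log₂ 6) = 23/0.2224 = 103.421 ms/bit.
Intercept: a = 626 − 103.421·log₂(6) = 358.661 ms.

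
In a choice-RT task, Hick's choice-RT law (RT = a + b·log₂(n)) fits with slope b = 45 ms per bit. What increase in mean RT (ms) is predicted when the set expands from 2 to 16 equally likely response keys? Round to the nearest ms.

135 ms

Only the slope matters, since a is common to both: ΔRT = b·log₂(n₂/n₁).
log₂(16) − log₂(2) = log₂(16/2) = log₂(8) = 3.
ΔRT = 45 × 3.0000 = 135.000 ms.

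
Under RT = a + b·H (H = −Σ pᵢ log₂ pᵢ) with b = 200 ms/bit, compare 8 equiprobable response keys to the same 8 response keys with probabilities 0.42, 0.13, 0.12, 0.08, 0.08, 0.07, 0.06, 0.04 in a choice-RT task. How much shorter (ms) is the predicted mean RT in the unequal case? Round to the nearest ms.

89 ms

Equiprobable entropy H₀ = log₂ 8 = 3.0000 bits.
Skewed entropy H = −Σ pᵢ log₂ pᵢ = 2.5562 bits.
ΔRT = b·(H₀ − H) = 200 × 0.4438 = 88.76 ms.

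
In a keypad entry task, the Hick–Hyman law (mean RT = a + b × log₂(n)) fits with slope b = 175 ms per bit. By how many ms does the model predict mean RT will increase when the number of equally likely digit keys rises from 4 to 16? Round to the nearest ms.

350 ms

The intercept a cancels: ΔRT = b·(log₂ n₂ − log₂ n₁) = b·log₂(n₂/n₁).
log₂(16) − log₂(4) = log₂(16/4) = log₂(4) = 2.
ΔRT = 175 × 2.0000 = 350.000 ms.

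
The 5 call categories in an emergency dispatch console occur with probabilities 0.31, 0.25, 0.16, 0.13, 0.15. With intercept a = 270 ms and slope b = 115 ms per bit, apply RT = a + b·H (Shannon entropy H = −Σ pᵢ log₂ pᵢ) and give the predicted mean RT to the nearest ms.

528 ms

H = 0.31·log₂(1/0.31) + 0.25·log₂(1/0.25) + 0.16·log₂(1/0.16) + 0.13·log₂(1/0.13) + 0.15·log₂(1/0.15) = 2.2400 bits.
RT = 270 + 115 × 2.2400 = 527.60 ms.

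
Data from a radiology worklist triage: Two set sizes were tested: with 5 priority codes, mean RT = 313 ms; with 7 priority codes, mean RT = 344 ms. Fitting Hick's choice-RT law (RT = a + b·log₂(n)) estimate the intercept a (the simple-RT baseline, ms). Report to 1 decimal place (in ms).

164.7 ms

Slope: b = (344 − 313) / (log₂ 7 − log₂ 5) = 31/0.4854 = 63.861 ms/bit.
a = RT₁ − b·log₂ n₁ = 313 − 63.861 × 2.3219 = 164.719 ms.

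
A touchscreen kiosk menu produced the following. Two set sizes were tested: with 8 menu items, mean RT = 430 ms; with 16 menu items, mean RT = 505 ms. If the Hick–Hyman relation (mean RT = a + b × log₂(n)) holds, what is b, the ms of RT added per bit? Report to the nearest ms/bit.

Slope: b = (505 − 430) / (log₂ 16 − log₂ 8) = 75/1.0000 = 75 ms/bit.

75 ms/bit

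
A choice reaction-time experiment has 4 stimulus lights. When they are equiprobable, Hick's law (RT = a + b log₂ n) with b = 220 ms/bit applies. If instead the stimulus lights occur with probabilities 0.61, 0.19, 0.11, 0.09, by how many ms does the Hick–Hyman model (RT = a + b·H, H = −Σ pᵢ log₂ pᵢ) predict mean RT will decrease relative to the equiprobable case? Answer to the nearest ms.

Equiprobable entropy H₀ = log₂ 4 = 2.0000 bits.
Skewed entropy H = −Σ pᵢ log₂ pᵢ = 1.5532 bits.
ΔRT = b·(H₀ − H) = 220 × 0.4468 = 98.30 ms.

98 ms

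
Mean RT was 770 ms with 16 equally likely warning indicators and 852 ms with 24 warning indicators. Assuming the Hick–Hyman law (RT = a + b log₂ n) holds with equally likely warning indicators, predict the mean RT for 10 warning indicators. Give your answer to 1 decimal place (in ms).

Solve the two-equation system in a and b:
  b = (852 − 770) / (log₂ 24 − log₂ 16) = 82 / (4.5850 − 4) = 140.180 ms/bit
  a = 770 − 140.180 × 4 = 209.280 ms
Then RT(10) = 209.280 + 140.180 × log₂ 10 = 209.280 + 140.180 × 3.3219 ≈ 674.948 ms.

674.9 ms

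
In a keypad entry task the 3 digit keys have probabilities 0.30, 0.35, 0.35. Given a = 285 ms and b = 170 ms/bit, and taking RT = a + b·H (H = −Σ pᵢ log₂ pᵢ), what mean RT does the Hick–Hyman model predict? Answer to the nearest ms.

554 ms

Entropy contributions −pᵢ log₂ pᵢ: 0.5211, 0.5301, 0.5301; sum H = 1.5813 bits.
RT = a + bH = 285 + 170·1.5813 = 553.82 ms.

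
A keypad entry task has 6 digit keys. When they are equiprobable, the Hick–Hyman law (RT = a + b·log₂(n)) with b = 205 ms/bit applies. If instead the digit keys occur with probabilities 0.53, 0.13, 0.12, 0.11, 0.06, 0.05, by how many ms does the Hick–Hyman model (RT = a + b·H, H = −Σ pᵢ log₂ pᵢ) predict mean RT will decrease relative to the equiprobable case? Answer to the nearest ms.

Equiprobable entropy H₀ = log₂ 6 = 2.5850 bits.
Skewed entropy H = −Σ pᵢ log₂ pᵢ = 2.0451 bits.
ΔRT = b·(H₀ − H) = 205 × 0.5399 = 110.68 ms.

111 ms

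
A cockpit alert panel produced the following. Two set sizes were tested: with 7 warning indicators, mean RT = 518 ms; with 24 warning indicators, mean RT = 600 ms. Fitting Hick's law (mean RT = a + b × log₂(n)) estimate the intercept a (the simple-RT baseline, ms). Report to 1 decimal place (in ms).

Slope: b = (600 − 518) / (log₂ 24 − log₂ 7) = 82/1.7776 = 46.129 ms/bit.
a = RT₁ − b·log₂ n₁ = 518 − 46.129 × 2.8074 = 388.498 ms.

388.5 ms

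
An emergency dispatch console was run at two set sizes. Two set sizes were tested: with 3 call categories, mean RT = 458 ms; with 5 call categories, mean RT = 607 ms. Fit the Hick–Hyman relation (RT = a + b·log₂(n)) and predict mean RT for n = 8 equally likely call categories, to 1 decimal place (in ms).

744.1 ms

Fit slope and intercept:
  b = (607 − 458) / (log₂ 5 − log₂ 3) = 149 / (2.3219 − 1.5850) = 202.180 ms/bit
  a = 458 − 202.180 × 1.5850 = 137.552 ms
Then RT(8) = 137.552 + 202.180 × log₂ 8 = 137.552 + 202.180 × 3 ≈ 744.093 ms.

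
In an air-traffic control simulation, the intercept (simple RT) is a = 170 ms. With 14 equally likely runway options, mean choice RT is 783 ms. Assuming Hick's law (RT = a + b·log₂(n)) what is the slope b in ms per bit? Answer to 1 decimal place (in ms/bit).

14 alternatives carry log₂ 14 = 3.8074 bits; the choice cost is 783 − 170 = 613 ms, so b = 613/3.8074 = 161.004 ms/bit.

161.0 ms/bit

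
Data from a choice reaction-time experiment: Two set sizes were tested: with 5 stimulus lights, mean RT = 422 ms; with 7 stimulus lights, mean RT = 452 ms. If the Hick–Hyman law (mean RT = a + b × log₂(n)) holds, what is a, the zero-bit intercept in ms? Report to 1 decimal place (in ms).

b = (RT₂ − RT₁)/(log₂ n₂ − log₂ n₁) = (452 − 422)/(2.8074 − 2.3219) = 61.801 ms/bit.
a = RT₁ − b·log₂ n₁ = 422 − 61.801 × 2.3219 = 278.502 ms.

278.5 ms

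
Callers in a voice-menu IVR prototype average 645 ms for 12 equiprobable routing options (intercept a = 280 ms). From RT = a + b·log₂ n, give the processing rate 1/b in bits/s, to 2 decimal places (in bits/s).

Choice component = 645 − 280 = 365 ms over log₂(12) = 3.5850 bits.
b = 365 / 3.5850 = 101.814 ms/bit, so 1/b = 9.822 bits/s.

9.82 bits/s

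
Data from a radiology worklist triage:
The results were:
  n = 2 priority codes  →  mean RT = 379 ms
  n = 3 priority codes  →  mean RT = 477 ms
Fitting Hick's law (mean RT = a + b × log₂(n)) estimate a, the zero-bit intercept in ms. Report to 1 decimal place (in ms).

Slope: b = (477 − 379) / (log₂ 3 − log₂ 2) = 98/0.5850 = 167.532 ms/bit.
a = RT₁ − b·log₂ n₁ = 379 − 167.532 × 1 = 211.468 ms.

211.5 ms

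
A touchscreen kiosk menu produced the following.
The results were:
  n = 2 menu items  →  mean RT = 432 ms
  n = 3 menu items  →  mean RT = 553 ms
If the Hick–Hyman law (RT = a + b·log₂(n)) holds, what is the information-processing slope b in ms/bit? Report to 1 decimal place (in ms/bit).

206.9 ms/bit

b = (RT₂ − RT₁)/(log₂ n₂ − log₂ n₁) = (553 − 432)/(1.5850 − 1) = 206.851 ms/bit.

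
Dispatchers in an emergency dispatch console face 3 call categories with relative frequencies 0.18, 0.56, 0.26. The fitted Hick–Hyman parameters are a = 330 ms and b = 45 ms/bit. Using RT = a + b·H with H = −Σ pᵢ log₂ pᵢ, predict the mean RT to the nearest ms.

394 ms

H = 0.18·log₂(1/0.18) + 0.56·log₂(1/0.56) + 0.26·log₂(1/0.26) = 1.4190 bits.
RT = 330 + 45 × 1.4190 = 393.86 ms.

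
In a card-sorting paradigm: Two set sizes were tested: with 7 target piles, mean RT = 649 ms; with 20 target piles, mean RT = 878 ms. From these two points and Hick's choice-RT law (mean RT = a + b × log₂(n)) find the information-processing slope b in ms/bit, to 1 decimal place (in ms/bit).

Slope: b = (878 − 649) / (log₂ 20 − log₂ 7) = 229/1.5146 = 151.198 ms/bit.

151.2 ms/bit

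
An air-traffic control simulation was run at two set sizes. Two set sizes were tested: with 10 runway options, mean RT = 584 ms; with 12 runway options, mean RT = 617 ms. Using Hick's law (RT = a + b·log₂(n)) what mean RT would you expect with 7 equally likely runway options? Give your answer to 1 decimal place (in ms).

RT is linear in log₂ n, so two points fix the line:
  b = (617 − 584) / (log₂ 12 − log₂ 10) = 33 / (3.5850 − 3.3219) = 125.459 ms/bit
  a = 584 − 125.459 × 3.3219 = 167.235 ms
Then RT(7) = 167.235 + 125.459 × log₂ 7 = 167.235 + 125.459 × 2.8074 ≈ 519.442 ms.

519.4 ms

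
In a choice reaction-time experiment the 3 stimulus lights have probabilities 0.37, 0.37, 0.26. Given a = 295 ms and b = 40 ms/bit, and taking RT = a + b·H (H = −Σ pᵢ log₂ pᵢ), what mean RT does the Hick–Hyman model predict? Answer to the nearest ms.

358 ms

H = 0.37·log₂(1/0.37) + 0.37·log₂(1/0.37) + 0.26·log₂(1/0.26) = 1.5667 bits.
RT = 295 + 40 × 1.5667 = 357.67 ms.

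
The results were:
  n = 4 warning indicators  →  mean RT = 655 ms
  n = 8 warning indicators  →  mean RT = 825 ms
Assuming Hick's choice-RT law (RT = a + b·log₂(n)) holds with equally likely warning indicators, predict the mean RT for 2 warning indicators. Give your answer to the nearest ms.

485 ms

RT is linear in log₂ n, so two points fix the line:
  b = (825 − 655) / (log₂ 8 − log₂ 4) = 170 / (3 − 2) = 170 ms/bit
  a = 655 − 170 × 2 = 315 ms
Then RT(2) = 315 + 170 × log₂ 2 = 315 + 170 × 1 ≈ 485.000 ms.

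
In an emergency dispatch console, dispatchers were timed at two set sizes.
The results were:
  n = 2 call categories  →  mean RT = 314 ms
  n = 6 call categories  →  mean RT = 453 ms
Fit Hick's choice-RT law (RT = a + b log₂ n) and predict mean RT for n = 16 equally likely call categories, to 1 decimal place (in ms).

RT is linear in log₂ n, so two points fix the line:
  b = (453 − 314) / (log₂ 6 − log₂ 2) = 139 / (2.5850 − 1) = 87.699 ms/bit
  a = 314 − 87.699 × 1 = 226.301 ms
Then RT(16) = 226.301 + 87.699 × log₂ 16 = 226.301 + 87.699 × 4 ≈ 577.098 ms.

577.1 ms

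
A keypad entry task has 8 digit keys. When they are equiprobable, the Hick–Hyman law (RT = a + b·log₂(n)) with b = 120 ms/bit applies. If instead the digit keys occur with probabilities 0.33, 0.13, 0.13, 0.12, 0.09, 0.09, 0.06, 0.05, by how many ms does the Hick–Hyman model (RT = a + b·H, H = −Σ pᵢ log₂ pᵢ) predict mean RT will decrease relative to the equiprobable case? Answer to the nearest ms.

Equiprobable entropy H₀ = log₂ 8 = 3.0000 bits.
Skewed entropy H = −Σ pᵢ log₂ pᵢ = 2.7451 bits.
ΔRT = b·(H₀ − H) = 120 × 0.2549 = 30.59 ms.

31 ms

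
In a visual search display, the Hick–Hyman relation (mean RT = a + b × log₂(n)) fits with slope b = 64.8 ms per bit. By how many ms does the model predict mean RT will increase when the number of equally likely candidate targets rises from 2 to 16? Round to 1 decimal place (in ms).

Only the slope matters, since a is common to both: ΔRT = b·log₂(n₂/n₁).
log₂(16) − log₂(2) = log₂(16/2) = log₂(8) = 3.
ΔRT = 64.8 × 3.0000 = 194.400 ms.

194.4 ms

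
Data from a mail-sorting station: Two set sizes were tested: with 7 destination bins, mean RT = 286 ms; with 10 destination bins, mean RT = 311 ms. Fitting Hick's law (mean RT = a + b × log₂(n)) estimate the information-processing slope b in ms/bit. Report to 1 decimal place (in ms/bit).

Slope: b = (311 − 286) / (log₂ 10 − log₂ 7) = 25/0.5146 = 48.584 ms/bit.

48.6 ms/bit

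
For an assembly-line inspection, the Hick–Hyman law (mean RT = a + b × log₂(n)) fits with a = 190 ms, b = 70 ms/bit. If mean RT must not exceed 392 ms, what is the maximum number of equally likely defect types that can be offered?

7

Information budget: (392 − 190)/70 = 2.8857 bits, so n ≤ 2^2.8857 = 7.391 → at most 7.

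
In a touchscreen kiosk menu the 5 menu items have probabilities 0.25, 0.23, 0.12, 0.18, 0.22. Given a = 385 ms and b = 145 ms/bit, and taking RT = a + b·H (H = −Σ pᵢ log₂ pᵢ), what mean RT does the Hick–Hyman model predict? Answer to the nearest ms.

716 ms

Entropy contributions −pᵢ log₂ pᵢ: 0.5000, 0.4877, 0.3671, 0.4453, 0.4806; sum H = 2.2806 bits.
RT = a + bH = 385 + 145·2.2806 = 715.69 ms.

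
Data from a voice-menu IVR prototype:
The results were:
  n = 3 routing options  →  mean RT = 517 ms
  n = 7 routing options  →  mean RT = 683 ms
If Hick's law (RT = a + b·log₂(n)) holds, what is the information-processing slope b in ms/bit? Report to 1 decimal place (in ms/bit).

The slope on a log₂ axis is (683 − 517) / (2.8074 − 1.5850) = 135.799 ms/bit.

135.8 ms/bit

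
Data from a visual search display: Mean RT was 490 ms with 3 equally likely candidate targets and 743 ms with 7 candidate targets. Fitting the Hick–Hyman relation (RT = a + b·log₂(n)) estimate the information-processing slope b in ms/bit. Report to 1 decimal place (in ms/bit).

207.0 ms/bit

The slope on a log₂ axis is (743 − 490) / (2.8074 − 1.5850) = 206.971 ms/bit.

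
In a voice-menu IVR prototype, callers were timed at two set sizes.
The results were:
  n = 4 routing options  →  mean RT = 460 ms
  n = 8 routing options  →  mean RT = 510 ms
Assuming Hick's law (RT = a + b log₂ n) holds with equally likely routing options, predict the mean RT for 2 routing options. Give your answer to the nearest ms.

Solve the two-equation system in a and b:
  b = (510 − 460) / (log₂ 8 − log₂ 4) = 50 / (3 − 2) = 50 ms/bit
  a = 460 − 50 × 2 = 360 ms
Then RT(2) = 360 + 50 × log₂ 2 = 360 + 50 × 1 ≈ 410.000 ms.

410 ms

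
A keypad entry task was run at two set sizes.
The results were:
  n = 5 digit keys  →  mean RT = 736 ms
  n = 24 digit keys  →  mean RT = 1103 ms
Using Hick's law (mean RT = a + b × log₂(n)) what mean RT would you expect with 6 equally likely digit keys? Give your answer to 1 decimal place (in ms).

778.7 ms

Solve the two-equation system in a and b:
  b = (1103 − 736) / (log₂ 24 − log₂ 5) = 367 / (4.5850 − 2.3219) = 162.172 ms/bit
  a = 736 − 162.172 × 2.3219 = 359.449 ms
Then RT(6) = 359.449 + 162.172 × log₂ 6 = 359.449 + 162.172 × 2.5850 ≈ 778.657 ms.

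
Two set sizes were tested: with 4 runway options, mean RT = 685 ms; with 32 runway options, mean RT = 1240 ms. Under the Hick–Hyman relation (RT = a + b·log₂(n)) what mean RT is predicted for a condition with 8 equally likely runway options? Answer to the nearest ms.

Fit slope and intercept:
  b = (1240 − 685) / (log₂ 32 − log₂ 4) = 555 / (5 − 2) = 185 ms/bit
  a = 685 − 185 × 2 = 315 ms
Then RT(8) = 315 + 185 × log₂ 8 = 315 + 185 × 3 ≈ 870.000 ms.

870 ms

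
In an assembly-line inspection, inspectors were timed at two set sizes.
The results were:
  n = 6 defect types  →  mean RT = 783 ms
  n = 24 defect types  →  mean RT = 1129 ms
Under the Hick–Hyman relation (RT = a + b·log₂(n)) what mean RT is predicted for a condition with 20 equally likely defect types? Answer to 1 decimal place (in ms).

1083.5 ms

Solve the two-equation system in a and b:
  b = (1129 − 783) / (log₂ 24 − log₂ 6) = 346 / (4.5850 − 2.5850) = 173.000 ms/bit
  a = 783 − 173.000 × 2.5850 = 335.801 ms
Then RT(20) = 335.801 + 173.000 × log₂ 20 = 335.801 + 173.000 × 4.3219 ≈ 1083.495 ms.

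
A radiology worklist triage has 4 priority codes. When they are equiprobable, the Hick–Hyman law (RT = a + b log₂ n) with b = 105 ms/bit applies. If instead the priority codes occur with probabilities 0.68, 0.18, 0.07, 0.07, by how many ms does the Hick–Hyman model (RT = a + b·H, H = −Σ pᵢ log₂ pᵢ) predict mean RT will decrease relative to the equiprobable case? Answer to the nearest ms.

67 ms

Equiprobable entropy H₀ = log₂ 4 = 2.0000 bits.
Skewed entropy H = −Σ pᵢ log₂ pᵢ = 1.3608 bits.
ΔRT = b·(H₀ − H) = 105 × 0.6392 = 67.12 ms.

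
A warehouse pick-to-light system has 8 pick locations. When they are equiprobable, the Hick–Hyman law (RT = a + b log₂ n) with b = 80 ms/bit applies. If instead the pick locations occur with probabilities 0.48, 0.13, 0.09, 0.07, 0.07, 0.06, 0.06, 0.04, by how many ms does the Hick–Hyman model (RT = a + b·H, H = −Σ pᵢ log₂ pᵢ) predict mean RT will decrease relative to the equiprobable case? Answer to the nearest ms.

47 ms

The RT saving is b·ΔH. Equiprobable H₀ = log₂(8) = 3.0000 bits; with the given probabilities H = 2.4135 bits.
b·(H₀ − H) = 80 × (3.0000 − 2.4135) = 46.92 ms.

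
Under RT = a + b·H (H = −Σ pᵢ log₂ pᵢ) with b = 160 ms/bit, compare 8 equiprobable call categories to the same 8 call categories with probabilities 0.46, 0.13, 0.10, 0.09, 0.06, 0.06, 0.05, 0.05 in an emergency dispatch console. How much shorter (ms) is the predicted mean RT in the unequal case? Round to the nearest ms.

86 ms

Equiprobable entropy H₀ = log₂ 8 = 3.0000 bits.
Skewed entropy H = −Σ pᵢ log₂ pᵢ = 2.4621 bits.
ΔRT = b·(H₀ − H) = 160 × 0.5379 = 86.07 ms.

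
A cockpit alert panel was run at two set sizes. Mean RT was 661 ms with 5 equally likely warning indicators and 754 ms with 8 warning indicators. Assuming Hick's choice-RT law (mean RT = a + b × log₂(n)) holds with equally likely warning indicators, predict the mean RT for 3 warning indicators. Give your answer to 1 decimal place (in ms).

Solve the two-equation system in a and b:
  b = (754 − 661) / (log₂ 8 − log₂ 5) = 93 / (3 − 2.3219) = 137.154 ms/bit
  a = 661 − 137.154 × 2.3219 = 342.539 ms
Then RT(3) = 342.539 + 137.154 × log₂ 3 = 342.539 + 137.154 × 1.5850 ≈ 559.923 ms.

559.9 ms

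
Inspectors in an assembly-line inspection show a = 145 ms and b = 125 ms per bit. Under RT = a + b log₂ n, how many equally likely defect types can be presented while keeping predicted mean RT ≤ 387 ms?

3

Set 145 + 125·log₂ n ≤ 387 → log₂ n ≤ (387 − 145)/125 = 1.9360.
So n ≤ 2^1.9360 = 3.826; the largest integer n is 3.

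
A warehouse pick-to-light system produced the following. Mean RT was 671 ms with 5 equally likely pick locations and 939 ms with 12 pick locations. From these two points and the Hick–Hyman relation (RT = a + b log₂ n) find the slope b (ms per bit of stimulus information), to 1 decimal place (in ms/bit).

The slope on a log₂ axis is (939 − 671) / (3.5850 − 2.3219) = 212.187 ms/bit.

212.2 ms/bit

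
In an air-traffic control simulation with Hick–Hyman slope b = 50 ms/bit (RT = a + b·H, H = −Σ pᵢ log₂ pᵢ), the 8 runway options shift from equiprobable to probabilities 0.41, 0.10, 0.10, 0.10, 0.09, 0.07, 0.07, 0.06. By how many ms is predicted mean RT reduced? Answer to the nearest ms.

19 ms

Equiprobable entropy H₀ = log₂ 8 = 3.0000 bits.
Skewed entropy H = −Σ pᵢ log₂ pᵢ = 2.6173 bits.
ΔRT = b·(H₀ − H) = 50 × 0.3827 = 19.14 ms.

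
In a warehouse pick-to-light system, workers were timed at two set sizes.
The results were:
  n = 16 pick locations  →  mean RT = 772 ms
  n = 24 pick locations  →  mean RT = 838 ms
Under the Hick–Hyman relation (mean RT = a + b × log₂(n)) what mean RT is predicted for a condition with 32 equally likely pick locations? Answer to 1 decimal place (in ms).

Solve the two-equation system in a and b:
  b = (838 − 772) / (log₂ 24 − log₂ 16) = 66 / (4.5850 − 4) = 112.828 ms/bit
  a = 772 − 112.828 × 4 = 320.689 ms
Then RT(32) = 320.689 + 112.828 × log₂ 32 = 320.689 + 112.828 × 5 ≈ 884.828 ms.

884.8 ms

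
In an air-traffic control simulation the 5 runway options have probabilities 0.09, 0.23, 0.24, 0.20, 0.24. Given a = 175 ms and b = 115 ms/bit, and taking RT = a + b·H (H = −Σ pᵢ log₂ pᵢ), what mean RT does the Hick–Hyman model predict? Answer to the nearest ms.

434 ms

H = 0.09·log₂(1/0.09) + 0.23·log₂(1/0.23) + 0.24·log₂(1/0.24) + 0.20·log₂(1/0.20) + 0.24·log₂(1/0.24) = 2.2530 bits.
RT = 175 + 115 × 2.2530 = 434.09 ms.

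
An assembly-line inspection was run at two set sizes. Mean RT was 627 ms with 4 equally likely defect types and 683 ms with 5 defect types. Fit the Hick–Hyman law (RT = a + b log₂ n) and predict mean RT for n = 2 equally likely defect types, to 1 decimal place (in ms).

453.0 ms

With log₂ n on the abscissa the relation is linear; from the two conditions:
  b = (683 − 627) / (log₂ 5 − log₂ 4) = 56 / (2.3219 − 2) = 173.952 ms/bit
  a = 627 − 173.952 × 2 = 279.096 ms
Then RT(2) = 279.096 + 173.952 × log₂ 2 = 279.096 + 173.952 × 1 ≈ 453.048 ms.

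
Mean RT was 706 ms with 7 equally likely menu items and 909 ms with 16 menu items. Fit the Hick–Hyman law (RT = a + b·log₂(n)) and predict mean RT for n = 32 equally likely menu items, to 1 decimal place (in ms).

Fit slope and intercept:
  b = (909 − 706) / (log₂ 16 − log₂ 7) = 203 / (4 − 2.8074) = 170.210 ms/bit
  a = 706 − 170.210 × 2.8074 = 228.160 ms
Then RT(32) = 228.160 + 170.210 × log₂ 32 = 228.160 + 170.210 × 5 ≈ 1079.210 ms.

1079.2 ms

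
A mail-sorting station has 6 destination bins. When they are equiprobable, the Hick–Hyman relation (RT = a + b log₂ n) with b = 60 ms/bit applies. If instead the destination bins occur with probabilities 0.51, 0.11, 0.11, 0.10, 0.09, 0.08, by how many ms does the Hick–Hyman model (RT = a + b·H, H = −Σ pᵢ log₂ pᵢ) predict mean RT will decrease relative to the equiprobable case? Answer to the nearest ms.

The RT saving is b·ΔH. Equiprobable H₀ = log₂(6) = 2.5850 bits; with the given probabilities H = 2.1324 bits.
b·(H₀ − H) = 60 × (2.5850 − 2.1324) = 27.16 ms.

27 ms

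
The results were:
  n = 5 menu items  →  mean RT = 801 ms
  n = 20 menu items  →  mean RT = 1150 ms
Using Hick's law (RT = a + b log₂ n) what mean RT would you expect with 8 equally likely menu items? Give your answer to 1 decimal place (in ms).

With log₂ n on the abscissa the relation is linear; from the two conditions:
  b = (1150 − 801) / (log₂ 20 − log₂ 5) = 349 / (4.3219 − 2.3219) = 174.500 ms/bit
  a = 801 − 174.500 × 2.3219 = 395.824 ms
Then RT(8) = 395.824 + 174.500 × log₂ 8 = 395.824 + 174.500 × 3 ≈ 919.324 ms.

919.3 ms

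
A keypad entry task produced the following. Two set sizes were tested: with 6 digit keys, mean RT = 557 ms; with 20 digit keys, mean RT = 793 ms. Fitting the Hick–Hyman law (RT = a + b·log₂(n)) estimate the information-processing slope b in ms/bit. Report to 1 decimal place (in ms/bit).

Slope: b = (793 − 557) / (log₂ 20 − log₂ 6) = 236/1.7370 = 135.869 ms/bit.

135.9 ms/bit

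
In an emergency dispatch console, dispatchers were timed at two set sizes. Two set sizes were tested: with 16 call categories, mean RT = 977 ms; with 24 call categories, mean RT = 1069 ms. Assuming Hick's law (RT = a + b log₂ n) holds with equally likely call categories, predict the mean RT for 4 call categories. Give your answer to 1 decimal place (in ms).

662.4 ms

With log₂ n on the abscissa the relation is linear; from the two conditions:
  b = (1069 − 977) / (log₂ 24 − log₂ 16) = 92 / (4.5850 − 4) = 157.275 ms/bit
  a = 977 − 157.275 × 4 = 347.900 ms
Then RT(4) = 347.900 + 157.275 × log₂ 4 = 347.900 + 157.275 × 2 ≈ 662.450 ms.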